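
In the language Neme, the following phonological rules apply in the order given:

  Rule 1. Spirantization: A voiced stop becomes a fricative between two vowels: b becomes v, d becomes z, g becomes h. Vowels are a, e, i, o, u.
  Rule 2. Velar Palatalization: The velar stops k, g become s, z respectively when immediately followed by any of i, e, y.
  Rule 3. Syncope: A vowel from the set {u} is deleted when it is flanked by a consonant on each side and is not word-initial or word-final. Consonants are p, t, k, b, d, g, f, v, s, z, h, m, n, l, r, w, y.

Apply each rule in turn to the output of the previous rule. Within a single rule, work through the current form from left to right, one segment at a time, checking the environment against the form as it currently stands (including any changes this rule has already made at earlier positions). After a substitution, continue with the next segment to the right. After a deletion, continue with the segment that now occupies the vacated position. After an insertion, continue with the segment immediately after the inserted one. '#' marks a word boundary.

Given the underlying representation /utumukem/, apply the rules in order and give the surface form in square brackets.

Rule 1 Spirantization: no change — [utumukem]
Rule 2 Velar Palatalization: [utumukem] → [utumusem]
Rule 3 Syncope: [utumusem] → [utmsem]

[utmsem]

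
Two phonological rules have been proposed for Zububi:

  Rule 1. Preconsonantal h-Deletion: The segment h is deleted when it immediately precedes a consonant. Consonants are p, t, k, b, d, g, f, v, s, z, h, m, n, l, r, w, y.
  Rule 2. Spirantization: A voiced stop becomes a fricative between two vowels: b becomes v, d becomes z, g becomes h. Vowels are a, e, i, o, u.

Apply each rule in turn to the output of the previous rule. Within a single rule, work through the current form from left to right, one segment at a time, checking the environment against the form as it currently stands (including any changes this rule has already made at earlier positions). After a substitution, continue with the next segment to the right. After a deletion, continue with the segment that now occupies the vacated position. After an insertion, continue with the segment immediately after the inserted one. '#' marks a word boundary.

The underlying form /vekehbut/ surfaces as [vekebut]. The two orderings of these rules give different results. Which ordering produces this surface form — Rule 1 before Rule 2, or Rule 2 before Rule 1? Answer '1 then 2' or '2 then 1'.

2 then 1

Order 1 then 2:
  1 Preconsonantal h-Deletion: [vekehbut] → [vekebut]
  2 Spirantization: [vekebut] → [vekevut]
  result: [vekevut]
Order 2 then 1:
  2 Spirantization: no change — [vekehbut]
  1 Preconsonantal h-Deletion: [vekehbut] → [vekebut]
  result: [vekebut]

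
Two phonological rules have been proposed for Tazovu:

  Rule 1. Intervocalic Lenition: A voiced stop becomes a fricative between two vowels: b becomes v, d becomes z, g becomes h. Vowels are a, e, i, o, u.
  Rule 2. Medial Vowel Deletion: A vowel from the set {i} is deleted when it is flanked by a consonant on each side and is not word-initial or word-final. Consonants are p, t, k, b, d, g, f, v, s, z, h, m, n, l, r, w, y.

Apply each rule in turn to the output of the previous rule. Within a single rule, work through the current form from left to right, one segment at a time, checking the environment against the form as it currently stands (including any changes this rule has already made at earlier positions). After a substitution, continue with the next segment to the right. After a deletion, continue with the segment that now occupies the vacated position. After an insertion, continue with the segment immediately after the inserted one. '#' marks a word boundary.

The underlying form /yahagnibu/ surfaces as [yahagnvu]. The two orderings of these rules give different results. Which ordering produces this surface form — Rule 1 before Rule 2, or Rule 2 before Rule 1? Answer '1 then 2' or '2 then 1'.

Order 1 then 2:
  1 Intervocalic Lenition: [yahagnibu] → [yahagnivu]
  2 Medial Vowel Deletion: [yahagnivu] → [yahagnvu]
  result: [yahagnvu]
Order 2 then 1:
  2 Medial Vowel Deletion: [yahagnibu] → [yahagnbu]
  1 Intervocalic Lenition: no change — [yahagnbu]
  result: [yahagnbu]

1 then 2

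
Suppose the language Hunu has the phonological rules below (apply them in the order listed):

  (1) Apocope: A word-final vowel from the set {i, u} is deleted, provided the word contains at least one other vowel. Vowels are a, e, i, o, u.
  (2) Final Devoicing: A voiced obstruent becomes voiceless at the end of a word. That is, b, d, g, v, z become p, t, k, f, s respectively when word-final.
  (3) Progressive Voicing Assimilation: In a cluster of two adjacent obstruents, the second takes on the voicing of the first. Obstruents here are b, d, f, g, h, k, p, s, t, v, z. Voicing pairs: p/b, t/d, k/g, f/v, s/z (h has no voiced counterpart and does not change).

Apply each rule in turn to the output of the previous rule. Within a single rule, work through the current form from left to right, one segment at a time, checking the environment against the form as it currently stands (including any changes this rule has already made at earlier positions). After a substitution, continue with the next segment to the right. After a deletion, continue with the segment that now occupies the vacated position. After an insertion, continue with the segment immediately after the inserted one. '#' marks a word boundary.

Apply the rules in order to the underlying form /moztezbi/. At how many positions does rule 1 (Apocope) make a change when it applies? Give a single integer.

(1) Apocope: [moztezbi] → [moztezb]
(2) Final Devoicing: [moztezb] → [moztezp]
(3) Progressive Voicing Assimilation: [moztezp] → [mozdezb]
Rule 1 changed 1 position(s).

1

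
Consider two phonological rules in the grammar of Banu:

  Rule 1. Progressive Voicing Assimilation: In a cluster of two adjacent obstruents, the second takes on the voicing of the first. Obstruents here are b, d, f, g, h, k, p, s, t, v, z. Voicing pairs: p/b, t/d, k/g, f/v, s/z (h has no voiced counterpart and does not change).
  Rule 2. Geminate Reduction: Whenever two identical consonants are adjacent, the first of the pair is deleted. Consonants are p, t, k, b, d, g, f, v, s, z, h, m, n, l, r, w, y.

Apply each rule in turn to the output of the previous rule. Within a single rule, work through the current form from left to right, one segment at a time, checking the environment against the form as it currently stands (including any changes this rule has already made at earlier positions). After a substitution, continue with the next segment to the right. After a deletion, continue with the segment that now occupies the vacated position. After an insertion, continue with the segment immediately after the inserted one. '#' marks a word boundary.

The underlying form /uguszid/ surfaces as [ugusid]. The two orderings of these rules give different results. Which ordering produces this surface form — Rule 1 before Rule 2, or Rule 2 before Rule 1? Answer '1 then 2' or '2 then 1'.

Order 1 then 2:
  1 Progressive Voicing Assimilation: [uguszid] → [ugussid]
  2 Geminate Reduction: [ugussid] → [ugusid]
  result: [ugusid]
Order 2 then 1:
  2 Geminate Reduction: no change — [uguszid]
  1 Progressive Voicing Assimilation: [uguszid] → [ugussid]
  result: [ugussid]

1 then 2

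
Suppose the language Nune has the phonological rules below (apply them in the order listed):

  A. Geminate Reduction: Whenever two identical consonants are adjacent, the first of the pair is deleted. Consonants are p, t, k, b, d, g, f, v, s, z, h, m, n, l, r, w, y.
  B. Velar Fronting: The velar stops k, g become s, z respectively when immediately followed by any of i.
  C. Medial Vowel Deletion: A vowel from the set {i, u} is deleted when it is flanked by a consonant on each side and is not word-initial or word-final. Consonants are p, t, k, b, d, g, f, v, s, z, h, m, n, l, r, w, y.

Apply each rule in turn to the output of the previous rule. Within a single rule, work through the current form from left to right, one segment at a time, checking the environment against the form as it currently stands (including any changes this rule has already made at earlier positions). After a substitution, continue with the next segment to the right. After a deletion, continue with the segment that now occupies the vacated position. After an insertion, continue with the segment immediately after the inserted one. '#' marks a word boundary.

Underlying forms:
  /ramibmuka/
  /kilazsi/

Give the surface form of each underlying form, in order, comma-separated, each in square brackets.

[rambmka], [slazsi]

/ramibmuka/:
  A Geminate Reduction: no change — [ramibmuka]
  B Velar Fronting: no change — [ramibmuka]
  C Medial Vowel Deletion: [ramibmuka] → [rambmka]
/kilazsi/:
  A Geminate Reduction: no change — [kilazsi]
  B Velar Fronting: [kilazsi] → [silazsi]
  C Medial Vowel Deletion: [silazsi] → [slazsi]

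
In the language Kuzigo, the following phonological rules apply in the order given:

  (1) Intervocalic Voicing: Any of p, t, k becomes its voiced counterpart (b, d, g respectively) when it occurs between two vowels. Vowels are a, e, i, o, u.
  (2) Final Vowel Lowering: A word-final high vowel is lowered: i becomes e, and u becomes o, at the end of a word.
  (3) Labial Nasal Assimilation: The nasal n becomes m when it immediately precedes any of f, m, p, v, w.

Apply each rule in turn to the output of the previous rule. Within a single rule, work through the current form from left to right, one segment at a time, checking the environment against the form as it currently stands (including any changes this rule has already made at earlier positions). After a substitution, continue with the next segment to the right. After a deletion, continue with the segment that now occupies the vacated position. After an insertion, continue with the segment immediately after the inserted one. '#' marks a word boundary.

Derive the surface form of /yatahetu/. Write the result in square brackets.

(1) Intervocalic Voicing: [yatahetu] → [yadahedu]
(2) Final Vowel Lowering: [yadahedu] → [yadahedo]
(3) Labial Nasal Assimilation: no change — [yadahedo]

[yadahedo]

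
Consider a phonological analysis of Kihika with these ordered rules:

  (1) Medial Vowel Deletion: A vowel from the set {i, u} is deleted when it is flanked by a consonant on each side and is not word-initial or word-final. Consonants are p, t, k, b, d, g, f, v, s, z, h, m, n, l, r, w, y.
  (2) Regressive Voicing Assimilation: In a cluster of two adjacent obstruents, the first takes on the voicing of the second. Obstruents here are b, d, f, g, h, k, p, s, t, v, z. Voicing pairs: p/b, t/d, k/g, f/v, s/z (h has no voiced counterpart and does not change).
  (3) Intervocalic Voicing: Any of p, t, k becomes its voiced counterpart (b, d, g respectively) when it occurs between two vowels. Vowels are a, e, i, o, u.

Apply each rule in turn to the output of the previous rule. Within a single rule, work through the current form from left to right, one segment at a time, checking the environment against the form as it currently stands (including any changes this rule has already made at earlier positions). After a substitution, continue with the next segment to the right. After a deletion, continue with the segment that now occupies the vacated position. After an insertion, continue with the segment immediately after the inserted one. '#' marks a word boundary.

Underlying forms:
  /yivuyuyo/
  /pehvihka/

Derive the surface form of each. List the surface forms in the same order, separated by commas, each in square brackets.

/yivuyuyo/:
  (1) Medial Vowel Deletion: [yivuyuyo] → [yvyyo]
  (2) Regressive Voicing Assimilation: no change — [yvyyo]
  (3) Intervocalic Voicing: no change — [yvyyo]
/pehvihka/:
  (1) Medial Vowel Deletion: [pehvihka] → [pehvhka]
  (2) Regressive Voicing Assimilation: [pehvhka] → [pehfhka]
  (3) Intervocalic Voicing: no change — [pehfhka]

[yvyyo], [pehfhka]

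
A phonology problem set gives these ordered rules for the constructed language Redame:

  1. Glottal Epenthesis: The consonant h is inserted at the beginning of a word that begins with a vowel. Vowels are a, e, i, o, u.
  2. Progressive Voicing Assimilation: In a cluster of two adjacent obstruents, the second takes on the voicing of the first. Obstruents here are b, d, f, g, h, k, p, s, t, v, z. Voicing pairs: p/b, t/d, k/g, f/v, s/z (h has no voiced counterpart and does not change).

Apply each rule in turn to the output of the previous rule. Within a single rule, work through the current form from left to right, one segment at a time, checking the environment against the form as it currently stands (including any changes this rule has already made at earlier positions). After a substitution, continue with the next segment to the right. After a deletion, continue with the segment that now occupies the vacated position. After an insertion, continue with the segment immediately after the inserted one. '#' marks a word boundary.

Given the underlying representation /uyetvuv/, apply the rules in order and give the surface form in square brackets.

1 Glottal Epenthesis: [uyetvuv] → [huyetvuv]
2 Progressive Voicing Assimilation: [huyetvuv] → [huyetfuv]

[huyetfuv]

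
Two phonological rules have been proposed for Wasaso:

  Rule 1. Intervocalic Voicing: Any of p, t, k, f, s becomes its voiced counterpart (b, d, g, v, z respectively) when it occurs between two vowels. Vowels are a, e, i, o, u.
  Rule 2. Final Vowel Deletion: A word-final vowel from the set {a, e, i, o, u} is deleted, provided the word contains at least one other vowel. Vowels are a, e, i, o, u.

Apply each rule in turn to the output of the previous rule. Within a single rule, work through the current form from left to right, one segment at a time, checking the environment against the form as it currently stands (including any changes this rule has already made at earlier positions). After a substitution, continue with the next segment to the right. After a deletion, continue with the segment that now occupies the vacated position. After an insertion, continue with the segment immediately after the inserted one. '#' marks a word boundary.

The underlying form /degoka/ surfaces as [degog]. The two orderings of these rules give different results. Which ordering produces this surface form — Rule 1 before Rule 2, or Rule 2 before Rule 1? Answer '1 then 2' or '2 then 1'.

1 then 2

Order 1 then 2:
  1 Intervocalic Voicing: [degoka] → [degoga]
  2 Final Vowel Deletion: [degoga] → [degog]
  result: [degog]
Order 2 then 1:
  2 Final Vowel Deletion: [degoka] → [degok]
  1 Intervocalic Voicing: no change — [degok]
  result: [degok]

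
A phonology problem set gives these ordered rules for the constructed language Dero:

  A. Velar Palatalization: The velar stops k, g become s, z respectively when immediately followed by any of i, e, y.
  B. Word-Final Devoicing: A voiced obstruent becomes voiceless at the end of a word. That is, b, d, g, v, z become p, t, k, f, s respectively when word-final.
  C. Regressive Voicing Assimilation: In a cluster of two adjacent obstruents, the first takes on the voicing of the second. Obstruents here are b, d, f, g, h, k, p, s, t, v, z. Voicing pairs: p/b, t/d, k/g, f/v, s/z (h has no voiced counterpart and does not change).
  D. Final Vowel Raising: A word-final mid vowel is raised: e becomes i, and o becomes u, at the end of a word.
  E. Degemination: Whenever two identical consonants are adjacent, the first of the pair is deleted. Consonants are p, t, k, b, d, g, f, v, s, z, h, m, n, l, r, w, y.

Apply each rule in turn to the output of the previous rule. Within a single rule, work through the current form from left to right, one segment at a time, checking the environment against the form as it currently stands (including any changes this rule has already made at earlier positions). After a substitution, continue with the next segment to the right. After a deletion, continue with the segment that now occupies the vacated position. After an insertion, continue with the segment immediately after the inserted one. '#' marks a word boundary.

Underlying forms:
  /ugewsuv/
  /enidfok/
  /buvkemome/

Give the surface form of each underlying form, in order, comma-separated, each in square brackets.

[uzewsuf], [enitfok], [bufsemomi]

/ugewsuv/:
  A Velar Palatalization: [ugewsuv] → [uzewsuv]
  B Word-Final Devoicing: [uzewsuv] → [uzewsuf]
  C Regressive Voicing Assimilation: no change — [uzewsuf]
  D Final Vowel Raising: no change — [uzewsuf]
  E Degemination: no change — [uzewsuf]
/enidfok/:
  A Velar Palatalization: no change — [enidfok]
  B Word-Final Devoicing: no change — [enidfok]
  C Regressive Voicing Assimilation: [enidfok] → [enitfok]
  D Final Vowel Raising: no change — [enitfok]
  E Degemination: no change — [enitfok]
/buvkemome/:
  A Velar Palatalization: [buvkemome] → [buvsemome]
  B Word-Final Devoicing: no change — [buvsemome]
  C Regressive Voicing Assimilation: [buvsemome] → [bufsemome]
  D Final Vowel Raising: [bufsemome] → [bufsemomi]
  E Degemination: no change — [bufsemomi]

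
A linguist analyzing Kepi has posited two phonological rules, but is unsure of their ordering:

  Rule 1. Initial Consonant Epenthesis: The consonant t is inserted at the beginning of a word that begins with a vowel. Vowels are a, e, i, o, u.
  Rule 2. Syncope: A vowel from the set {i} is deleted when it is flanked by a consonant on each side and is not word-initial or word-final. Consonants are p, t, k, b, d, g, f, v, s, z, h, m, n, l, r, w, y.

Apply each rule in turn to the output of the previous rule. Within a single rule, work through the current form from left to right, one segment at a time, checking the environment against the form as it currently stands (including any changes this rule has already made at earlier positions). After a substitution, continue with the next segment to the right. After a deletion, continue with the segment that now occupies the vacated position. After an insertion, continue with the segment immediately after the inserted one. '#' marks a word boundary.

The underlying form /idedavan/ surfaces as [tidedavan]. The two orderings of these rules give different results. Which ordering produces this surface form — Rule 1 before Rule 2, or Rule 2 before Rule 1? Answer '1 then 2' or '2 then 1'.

Order 1 then 2:
  1 Initial Consonant Epenthesis: [idedavan] → [tidedavan]
  2 Syncope: [tidedavan] → [tdedavan]
  result: [tdedavan]
Order 2 then 1:
  2 Syncope: no change — [idedavan]
  1 Initial Consonant Epenthesis: [idedavan] → [tidedavan]
  result: [tidedavan]

2 then 1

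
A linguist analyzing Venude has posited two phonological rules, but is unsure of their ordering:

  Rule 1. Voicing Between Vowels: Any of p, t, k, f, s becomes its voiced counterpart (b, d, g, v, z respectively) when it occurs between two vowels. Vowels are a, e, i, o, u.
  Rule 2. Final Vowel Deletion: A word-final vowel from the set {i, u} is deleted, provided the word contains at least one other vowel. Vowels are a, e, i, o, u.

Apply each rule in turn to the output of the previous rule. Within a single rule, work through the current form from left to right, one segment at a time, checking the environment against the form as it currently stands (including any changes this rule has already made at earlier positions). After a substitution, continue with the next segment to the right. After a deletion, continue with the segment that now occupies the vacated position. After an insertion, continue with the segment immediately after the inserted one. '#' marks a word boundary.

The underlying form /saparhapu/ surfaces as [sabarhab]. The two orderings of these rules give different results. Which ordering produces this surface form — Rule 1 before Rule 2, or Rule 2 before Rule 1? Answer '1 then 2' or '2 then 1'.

1 then 2

Order 1 then 2:
  1 Voicing Between Vowels: [saparhapu] → [sabarhabu]
  2 Final Vowel Deletion: [sabarhabu] → [sabarhab]
  result: [sabarhab]
Order 2 then 1:
  2 Final Vowel Deletion: [saparhapu] → [saparhap]
  1 Voicing Between Vowels: [saparhap] → [sabarhap]
  result: [sabarhap]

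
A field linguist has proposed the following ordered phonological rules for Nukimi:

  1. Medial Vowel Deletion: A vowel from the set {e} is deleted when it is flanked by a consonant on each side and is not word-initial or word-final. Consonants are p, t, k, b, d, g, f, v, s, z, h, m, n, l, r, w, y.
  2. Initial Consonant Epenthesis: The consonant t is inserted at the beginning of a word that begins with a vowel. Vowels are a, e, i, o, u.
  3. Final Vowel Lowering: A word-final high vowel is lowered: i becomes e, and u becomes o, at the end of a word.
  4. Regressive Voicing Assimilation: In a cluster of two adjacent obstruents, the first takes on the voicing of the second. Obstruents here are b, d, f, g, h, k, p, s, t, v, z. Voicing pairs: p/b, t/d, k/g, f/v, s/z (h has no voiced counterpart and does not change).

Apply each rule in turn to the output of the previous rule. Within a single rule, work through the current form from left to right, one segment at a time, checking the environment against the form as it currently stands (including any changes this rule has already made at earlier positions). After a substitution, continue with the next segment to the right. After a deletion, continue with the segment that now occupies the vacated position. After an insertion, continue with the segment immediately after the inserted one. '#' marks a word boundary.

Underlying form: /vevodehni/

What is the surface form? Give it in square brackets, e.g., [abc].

[vvothne]

1 Medial Vowel Deletion: [vevodehni] → [vvodhni]
2 Initial Consonant Epenthesis: no change — [vvodhni]
3 Final Vowel Lowering: [vvodhni] → [vvodhne]
4 Regressive Voicing Assimilation: [vvodhne] → [vvothne]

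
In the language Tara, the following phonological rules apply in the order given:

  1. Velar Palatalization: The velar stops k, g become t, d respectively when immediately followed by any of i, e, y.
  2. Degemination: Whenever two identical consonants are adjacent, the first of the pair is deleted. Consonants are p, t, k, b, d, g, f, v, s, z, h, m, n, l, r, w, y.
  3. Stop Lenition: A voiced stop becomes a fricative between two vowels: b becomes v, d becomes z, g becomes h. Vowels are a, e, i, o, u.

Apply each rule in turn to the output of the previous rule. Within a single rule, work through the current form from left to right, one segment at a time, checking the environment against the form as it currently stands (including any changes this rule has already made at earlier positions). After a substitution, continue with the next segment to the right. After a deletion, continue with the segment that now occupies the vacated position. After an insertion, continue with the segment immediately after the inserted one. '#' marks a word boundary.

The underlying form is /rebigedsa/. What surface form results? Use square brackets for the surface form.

1 Velar Palatalization: [rebigedsa] → [rebidedsa]
2 Degemination: no change — [rebidedsa]
3 Stop Lenition: [rebidedsa] → [revizedsa]

[revizedsa]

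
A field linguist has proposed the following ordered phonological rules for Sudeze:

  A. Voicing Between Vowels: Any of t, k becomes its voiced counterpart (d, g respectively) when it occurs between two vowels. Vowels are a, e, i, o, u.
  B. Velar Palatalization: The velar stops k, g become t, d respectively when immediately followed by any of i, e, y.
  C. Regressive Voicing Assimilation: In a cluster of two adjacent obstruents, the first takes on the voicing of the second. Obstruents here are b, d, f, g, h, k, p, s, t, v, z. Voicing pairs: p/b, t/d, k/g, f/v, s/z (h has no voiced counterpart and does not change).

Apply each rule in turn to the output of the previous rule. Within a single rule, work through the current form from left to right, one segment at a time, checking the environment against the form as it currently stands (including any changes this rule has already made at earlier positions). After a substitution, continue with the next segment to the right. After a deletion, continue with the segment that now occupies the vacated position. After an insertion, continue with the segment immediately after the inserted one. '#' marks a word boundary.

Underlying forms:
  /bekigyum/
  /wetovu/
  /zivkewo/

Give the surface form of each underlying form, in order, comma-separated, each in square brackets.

[bedidyum], [wedovu], [ziftewo]

/bekigyum/:
  A Voicing Between Vowels: [bekigyum] → [begigyum]
  B Velar Palatalization: [begigyum] → [bedidyum]
  C Regressive Voicing Assimilation: no change — [bedidyum]
/wetovu/:
  A Voicing Between Vowels: [wetovu] → [wedovu]
  B Velar Palatalization: no change — [wedovu]
  C Regressive Voicing Assimilation: no change — [wedovu]
/zivkewo/:
  A Voicing Between Vowels: no change — [zivkewo]
  B Velar Palatalization: [zivkewo] → [zivtewo]
  C Regressive Voicing Assimilation: [zivtewo] → [ziftewo]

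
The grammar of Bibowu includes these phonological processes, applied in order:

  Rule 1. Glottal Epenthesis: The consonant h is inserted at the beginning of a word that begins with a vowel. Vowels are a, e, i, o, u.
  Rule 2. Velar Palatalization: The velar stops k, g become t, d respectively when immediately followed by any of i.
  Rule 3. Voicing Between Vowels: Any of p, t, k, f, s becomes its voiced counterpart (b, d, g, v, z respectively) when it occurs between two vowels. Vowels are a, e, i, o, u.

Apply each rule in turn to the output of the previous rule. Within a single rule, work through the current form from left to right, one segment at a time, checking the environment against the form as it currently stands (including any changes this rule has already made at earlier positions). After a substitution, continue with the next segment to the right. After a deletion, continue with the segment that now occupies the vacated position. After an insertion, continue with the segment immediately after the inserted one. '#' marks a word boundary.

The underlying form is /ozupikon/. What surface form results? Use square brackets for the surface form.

Rule 1 Glottal Epenthesis: [ozupikon] → [hozupikon]
Rule 2 Velar Palatalization: no change — [hozupikon]
Rule 3 Voicing Between Vowels: [hozupikon] → [hozubigon]

[hozubigon]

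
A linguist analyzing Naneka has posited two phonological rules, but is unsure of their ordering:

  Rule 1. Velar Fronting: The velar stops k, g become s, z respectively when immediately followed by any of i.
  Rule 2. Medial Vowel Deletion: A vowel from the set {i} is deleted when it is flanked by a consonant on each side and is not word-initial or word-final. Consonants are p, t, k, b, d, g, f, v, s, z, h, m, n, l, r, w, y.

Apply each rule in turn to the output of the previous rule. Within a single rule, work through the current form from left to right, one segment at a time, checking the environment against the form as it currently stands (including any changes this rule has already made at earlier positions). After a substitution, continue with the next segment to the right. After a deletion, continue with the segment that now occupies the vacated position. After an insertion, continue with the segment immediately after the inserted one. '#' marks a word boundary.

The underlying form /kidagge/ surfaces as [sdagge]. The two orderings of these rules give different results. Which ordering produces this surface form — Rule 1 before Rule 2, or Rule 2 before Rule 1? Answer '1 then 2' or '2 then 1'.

Order 1 then 2:
  1 Velar Fronting: [kidagge] → [sidagge]
  2 Medial Vowel Deletion: [sidagge] → [sdagge]
  result: [sdagge]
Order 2 then 1:
  2 Medial Vowel Deletion: [kidagge] → [kdagge]
  1 Velar Fronting: no change — [kdagge]
  result: [kdagge]

1 then 2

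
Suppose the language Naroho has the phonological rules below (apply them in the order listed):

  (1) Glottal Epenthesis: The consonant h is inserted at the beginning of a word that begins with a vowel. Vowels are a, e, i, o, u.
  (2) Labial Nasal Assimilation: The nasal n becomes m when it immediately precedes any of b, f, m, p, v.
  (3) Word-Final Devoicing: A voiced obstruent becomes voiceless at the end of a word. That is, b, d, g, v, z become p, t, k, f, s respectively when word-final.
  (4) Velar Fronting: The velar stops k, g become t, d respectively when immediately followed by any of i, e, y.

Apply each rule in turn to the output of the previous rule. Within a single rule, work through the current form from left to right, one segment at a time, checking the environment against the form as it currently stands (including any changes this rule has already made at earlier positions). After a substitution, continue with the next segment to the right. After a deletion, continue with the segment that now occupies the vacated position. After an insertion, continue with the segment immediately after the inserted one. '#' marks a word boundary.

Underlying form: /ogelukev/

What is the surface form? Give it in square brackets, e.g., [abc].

(1) Glottal Epenthesis: [ogelukev] → [hogelukev]
(2) Labial Nasal Assimilation: no change — [hogelukev]
(3) Word-Final Devoicing: [hogelukev] → [hogelukef]
(4) Velar Fronting: [hogelukef] → [hodelutef]

[hodelutef]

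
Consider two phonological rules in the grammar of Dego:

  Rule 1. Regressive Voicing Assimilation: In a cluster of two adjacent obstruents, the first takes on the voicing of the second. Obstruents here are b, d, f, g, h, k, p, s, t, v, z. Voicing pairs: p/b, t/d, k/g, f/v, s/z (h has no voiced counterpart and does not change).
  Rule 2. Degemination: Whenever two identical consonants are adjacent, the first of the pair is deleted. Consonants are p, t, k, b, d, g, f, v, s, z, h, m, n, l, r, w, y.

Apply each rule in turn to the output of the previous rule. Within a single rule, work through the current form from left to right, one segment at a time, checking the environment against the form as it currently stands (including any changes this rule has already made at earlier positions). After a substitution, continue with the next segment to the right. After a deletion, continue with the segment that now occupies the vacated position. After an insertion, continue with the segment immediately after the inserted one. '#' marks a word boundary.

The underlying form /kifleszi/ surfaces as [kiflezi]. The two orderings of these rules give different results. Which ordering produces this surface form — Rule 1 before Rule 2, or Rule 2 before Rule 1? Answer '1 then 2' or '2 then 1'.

Order 1 then 2:
  1 Regressive Voicing Assimilation: [kifleszi] → [kiflezzi]
  2 Degemination: [kiflezzi] → [kiflezi]
  result: [kiflezi]
Order 2 then 1:
  2 Degemination: no change — [kifleszi]
  1 Regressive Voicing Assimilation: [kifleszi] → [kiflezzi]
  result: [kiflezzi]

1 then 2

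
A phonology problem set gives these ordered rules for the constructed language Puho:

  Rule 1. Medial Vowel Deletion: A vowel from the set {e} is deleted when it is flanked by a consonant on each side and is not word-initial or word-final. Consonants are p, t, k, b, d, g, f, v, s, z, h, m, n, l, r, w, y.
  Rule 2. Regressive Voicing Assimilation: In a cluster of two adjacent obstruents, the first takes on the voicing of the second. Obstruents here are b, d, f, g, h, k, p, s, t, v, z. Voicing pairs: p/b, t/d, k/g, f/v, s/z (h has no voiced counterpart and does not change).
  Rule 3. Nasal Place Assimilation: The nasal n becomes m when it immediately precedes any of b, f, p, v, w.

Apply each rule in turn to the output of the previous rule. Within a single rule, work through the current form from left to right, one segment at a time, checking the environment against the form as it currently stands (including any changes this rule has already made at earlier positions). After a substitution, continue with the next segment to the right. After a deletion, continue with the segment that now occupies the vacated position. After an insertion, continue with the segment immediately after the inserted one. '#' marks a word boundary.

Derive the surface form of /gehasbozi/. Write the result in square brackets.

Rule 1 Medial Vowel Deletion: [gehasbozi] → [ghasbozi]
Rule 2 Regressive Voicing Assimilation: [ghasbozi] → [khazbozi]
Rule 3 Nasal Place Assimilation: no change — [khazbozi]

[khazbozi]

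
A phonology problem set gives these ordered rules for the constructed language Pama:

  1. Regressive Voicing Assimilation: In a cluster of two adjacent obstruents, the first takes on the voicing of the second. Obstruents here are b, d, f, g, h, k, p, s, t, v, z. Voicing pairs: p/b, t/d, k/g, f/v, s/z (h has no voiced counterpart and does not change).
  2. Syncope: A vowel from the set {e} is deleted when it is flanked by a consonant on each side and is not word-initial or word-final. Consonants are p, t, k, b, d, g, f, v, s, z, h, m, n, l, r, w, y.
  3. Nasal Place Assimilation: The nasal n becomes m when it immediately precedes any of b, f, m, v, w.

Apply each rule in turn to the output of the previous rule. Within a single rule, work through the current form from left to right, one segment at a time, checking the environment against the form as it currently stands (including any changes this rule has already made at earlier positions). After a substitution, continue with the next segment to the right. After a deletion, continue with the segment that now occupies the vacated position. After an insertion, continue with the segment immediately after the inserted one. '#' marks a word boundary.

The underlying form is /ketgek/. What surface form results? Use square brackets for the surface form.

[kdgk]

1 Regressive Voicing Assimilation: [ketgek] → [kedgek]
2 Syncope: [kedgek] → [kdgk]
3 Nasal Place Assimilation: no change — [kdgk]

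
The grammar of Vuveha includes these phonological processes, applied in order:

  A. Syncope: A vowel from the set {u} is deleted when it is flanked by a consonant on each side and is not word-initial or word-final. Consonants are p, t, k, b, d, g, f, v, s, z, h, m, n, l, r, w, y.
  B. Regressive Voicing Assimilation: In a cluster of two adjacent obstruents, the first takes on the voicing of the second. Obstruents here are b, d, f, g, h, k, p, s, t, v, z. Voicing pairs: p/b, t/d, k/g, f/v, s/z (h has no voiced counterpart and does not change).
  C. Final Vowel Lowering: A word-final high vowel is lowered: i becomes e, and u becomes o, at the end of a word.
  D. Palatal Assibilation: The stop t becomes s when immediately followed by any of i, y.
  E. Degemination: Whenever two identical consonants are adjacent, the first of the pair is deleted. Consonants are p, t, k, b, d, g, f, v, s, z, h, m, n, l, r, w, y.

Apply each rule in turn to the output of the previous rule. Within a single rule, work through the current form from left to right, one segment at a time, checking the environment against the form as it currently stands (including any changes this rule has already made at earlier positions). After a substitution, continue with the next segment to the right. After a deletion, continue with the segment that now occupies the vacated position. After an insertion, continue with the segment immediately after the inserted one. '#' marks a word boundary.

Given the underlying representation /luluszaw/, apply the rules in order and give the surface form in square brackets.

[lzaw]

A Syncope: [luluszaw] → [llszaw]
B Regressive Voicing Assimilation: [llszaw] → [llzzaw]
C Final Vowel Lowering: no change — [llzzaw]
D Palatal Assibilation: no change — [llzzaw]
E Degemination: [llzzaw] → [lzaw]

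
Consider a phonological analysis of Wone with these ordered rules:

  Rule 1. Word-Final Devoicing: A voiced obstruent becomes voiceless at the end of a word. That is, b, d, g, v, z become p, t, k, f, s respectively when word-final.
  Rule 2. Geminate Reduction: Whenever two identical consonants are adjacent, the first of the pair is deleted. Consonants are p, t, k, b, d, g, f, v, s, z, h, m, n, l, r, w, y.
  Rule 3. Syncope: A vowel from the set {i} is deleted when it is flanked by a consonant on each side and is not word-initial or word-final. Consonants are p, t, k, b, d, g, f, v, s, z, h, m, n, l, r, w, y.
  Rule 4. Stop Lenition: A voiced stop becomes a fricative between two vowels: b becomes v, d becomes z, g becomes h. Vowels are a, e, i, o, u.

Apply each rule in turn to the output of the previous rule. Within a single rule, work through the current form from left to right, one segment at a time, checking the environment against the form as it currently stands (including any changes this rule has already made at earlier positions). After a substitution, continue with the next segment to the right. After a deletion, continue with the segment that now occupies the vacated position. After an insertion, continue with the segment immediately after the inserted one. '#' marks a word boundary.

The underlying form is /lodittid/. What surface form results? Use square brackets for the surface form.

[lodtt]

Rule 1 Word-Final Devoicing: [lodittid] → [lodittit]
Rule 2 Geminate Reduction: [lodittit] → [loditit]
Rule 3 Syncope: [loditit] → [lodtt]
Rule 4 Stop Lenition: no change — [lodtt]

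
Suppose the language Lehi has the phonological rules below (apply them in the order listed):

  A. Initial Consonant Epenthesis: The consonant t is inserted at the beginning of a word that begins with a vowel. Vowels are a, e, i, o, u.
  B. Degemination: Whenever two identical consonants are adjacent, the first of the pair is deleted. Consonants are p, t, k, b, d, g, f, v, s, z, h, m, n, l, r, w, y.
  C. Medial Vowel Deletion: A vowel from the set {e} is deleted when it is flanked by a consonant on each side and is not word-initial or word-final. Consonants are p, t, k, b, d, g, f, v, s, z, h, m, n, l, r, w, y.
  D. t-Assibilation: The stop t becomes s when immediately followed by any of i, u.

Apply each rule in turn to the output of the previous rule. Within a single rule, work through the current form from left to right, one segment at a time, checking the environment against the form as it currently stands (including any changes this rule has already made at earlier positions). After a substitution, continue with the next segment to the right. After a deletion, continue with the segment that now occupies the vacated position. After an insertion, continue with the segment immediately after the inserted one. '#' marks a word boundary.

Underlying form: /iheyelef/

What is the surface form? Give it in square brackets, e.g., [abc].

[sihylf]

A Initial Consonant Epenthesis: [iheyelef] → [tiheyelef]
B Degemination: no change — [tiheyelef]
C Medial Vowel Deletion: [tiheyelef] → [tihylf]
D t-Assibilation: [tihylf] → [sihylf]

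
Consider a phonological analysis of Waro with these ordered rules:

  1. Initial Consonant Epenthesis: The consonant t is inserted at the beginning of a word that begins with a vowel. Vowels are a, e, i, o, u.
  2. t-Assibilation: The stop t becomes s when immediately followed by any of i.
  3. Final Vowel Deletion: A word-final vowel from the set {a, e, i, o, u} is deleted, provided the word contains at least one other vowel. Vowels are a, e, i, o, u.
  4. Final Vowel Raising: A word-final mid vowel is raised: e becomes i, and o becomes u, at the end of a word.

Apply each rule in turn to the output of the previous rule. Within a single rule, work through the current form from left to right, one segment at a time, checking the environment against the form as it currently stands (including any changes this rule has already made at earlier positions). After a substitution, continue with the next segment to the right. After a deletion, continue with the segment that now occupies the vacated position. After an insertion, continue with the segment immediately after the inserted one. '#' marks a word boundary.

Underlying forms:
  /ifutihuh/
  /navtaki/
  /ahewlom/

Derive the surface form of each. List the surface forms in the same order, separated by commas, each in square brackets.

/ifutihuh/:
  1 Initial Consonant Epenthesis: [ifutihuh] → [tifutihuh]
  2 t-Assibilation: [tifutihuh] → [sifusihuh]
  3 Final Vowel Deletion: no change — [sifusihuh]
  4 Final Vowel Raising: no change — [sifusihuh]
/navtaki/:
  1 Initial Consonant Epenthesis: no change — [navtaki]
  2 t-Assibilation: no change — [navtaki]
  3 Final Vowel Deletion: [navtaki] → [navtak]
  4 Final Vowel Raising: no change — [navtak]
/ahewlom/:
  1 Initial Consonant Epenthesis: [ahewlom] → [tahewlom]
  2 t-Assibilation: no change — [tahewlom]
  3 Final Vowel Deletion: no change — [tahewlom]
  4 Final Vowel Raising: no change — [tahewlom]

[sifusihuh], [navtak], [tahewlom]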